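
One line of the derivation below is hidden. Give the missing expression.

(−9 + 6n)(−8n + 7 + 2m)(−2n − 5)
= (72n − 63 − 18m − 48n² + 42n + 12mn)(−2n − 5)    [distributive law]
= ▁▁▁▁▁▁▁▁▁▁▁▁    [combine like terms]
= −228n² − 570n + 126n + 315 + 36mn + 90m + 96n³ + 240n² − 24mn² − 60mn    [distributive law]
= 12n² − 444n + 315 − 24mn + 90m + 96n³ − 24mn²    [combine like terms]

Applying combine like terms to the line above:

(114n − 63 − 18m − 48n² + 12mn)(−2n − 5)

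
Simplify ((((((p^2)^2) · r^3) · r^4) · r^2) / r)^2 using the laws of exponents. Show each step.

((((((p^2)^2) · r^3) · r^4) · r^2) / r)^2
= ((((((p^2)^2) · r^3) · r^4) · r^2)^2) / (r^2)    [power of a quotient]
= ((((((p^2)^2) · r^3) · r^4)^2) · ((r^2)^2)) / (r^2)    [power of a product]
= ((((((p^2)^2) · r^3)^2) · ((r^4)^2)) · ((r^2)^2)) / (r^2)    [power of a product]
= ((((((p^2)^2)^2) · ((r^3)^2)) · ((r^4)^2)) · ((r^2)^2)) / (r^2)    [power of a product]
= (((((p^2)^4) · ((r^3)^2)) · ((r^4)^2)) · ((r^2)^2)) / (r^2)    [power of a power]
= (((p^8 · ((r^3)^2)) · ((r^4)^2)) · ((r^2)^2)) / (r^2)    [power of a power]
= (((p^8 · r^6) · ((r^4)^2)) · ((r^2)^2)) / (r^2)    [power of a power]
= (((p^8 · r^6) · r^8) · ((r^2)^2)) / (r^2)    [power of a power]
= (((p^8 · r^6) · r^8) · r^4) / (r^2)    [power of a power]
= p^8r^16    [quotient of powers; product of powers]

p^8r^16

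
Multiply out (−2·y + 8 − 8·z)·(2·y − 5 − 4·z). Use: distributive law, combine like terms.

(−2·y + 8 − 8·z)·(2·y − 5 − 4·z)
= −4·y^2 + 10·y + 8·y·z + 16·y − 40 − 32·z − 16·y·z + 40·z + 32·z^2    [distributive law]
= −4·y^2 + 26·y − 8·y·z − 40 + 8·z + 32·z^2    [combine like terms]

−4·y^2 + 26·y − 8·y·z − 40 + 8·z + 32·z^2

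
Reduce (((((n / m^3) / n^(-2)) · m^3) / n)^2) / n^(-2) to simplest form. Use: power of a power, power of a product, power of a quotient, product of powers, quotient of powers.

(((((n / m^3) / n^(-2)) · m^3) / n)^2) / n^(-2)
= (((((n / m^3) / n^(-2)) · m^3)^2) / (n^2)) / n^(-2)    [power of a quotient]
= (((((n / m^3) / n^(-2))^2) · ((m^3)^2)) / (n^2)) / n^(-2)    [power of a product]
= (((((n / m^3)^2) / ((n^(-2))^2)) · ((m^3)^2)) / (n^2)) / n^(-2)    [power of a quotient]
= (((((n^2) / ((m^3)^2)) / ((n^(-2))^2)) · ((m^3)^2)) / (n^2)) / n^(-2)    [power of a quotient]
= ((((n^2 / m^6) / ((n^(-2))^2)) · ((m^3)^2)) / (n^2)) / n^(-2)    [power of a power]
= ((((n^2 / m^6) / n^(-4)) · ((m^3)^2)) / (n^2)) / n^(-2)    [power of a power]
= ((((n^2 / m^6) / n^(-4)) · m^6) / (n^2)) / n^(-2)    [power of a power]
= n^6    [quotient of powers; product of powers]

n^6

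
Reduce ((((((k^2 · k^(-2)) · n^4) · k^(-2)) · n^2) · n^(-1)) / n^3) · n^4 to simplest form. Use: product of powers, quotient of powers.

((((((k^2 · k^(-2)) · n^4) · k^(-2)) · n^2) · n^(-1)) / n^3) · n^4
= (((((k^0 · n^4) · k^(-2)) · n^2) · n^(-1)) / n^3) · n^4    [product of powers]
= k^(-2)n^6    [quotient of powers; product of powers]

k^(-2)n^6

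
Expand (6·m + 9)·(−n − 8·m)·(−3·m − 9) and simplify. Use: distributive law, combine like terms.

(6·m + 9)·(−n − 8·m)·(−3·m − 9)
= (−6·m·n − 48·m^2 − 9·n − 72·m)·(−3·m − 9)    [distributive law]
= 18·m^2·n + 54·m·n + 144·m^3 + 432·m^2 + 27·m·n + 81·n + 216·m^2 + 648·m    [distributive law]
= 18·m^2·n + 81·m·n + 144·m^3 + 648·m^2 + 81·n + 648·m    [combine like terms]

18·m^2·n + 81·m·n + 144·m^3 + 648·m^2 + 81·n + 648·m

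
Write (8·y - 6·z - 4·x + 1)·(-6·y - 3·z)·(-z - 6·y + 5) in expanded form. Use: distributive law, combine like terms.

-24·y^2·z + 288·y^3 - 204·y^2 - 120·y·z^2 + 84·y·z - 18·z^3 + 93·z^2 - 96·x·y·z - 144·x·y^2 + 120·x·y - 12·x·z^2 + 60·x·z - 30·y - 15·z

(8·y - 6·z - 4·x + 1)·(-6·y - 3·z)·(-z - 6·y + 5)
= (-48·y^2 - 24·y·z + 36·y·z + 18·z^2 + 24·x·y + 12·x·z - 6·y - 3·z)·(-z - 6·y + 5)    [distributive law]
= (-48·y^2 + 12·y·z + 18·z^2 + 24·x·y + 12·x·z - 6·y - 3·z)·(-z - 6·y + 5)    [combine like terms]
= 48·y^2·z + 288·y^3 - 240·y^2 - 12·y·z^2 - 72·y^2·z + 60·y·z - 18·z^3 - 108·y·z^2 + 90·z^2 - 24·x·y·z - 144·x·y^2 + 120·x·y - 12·x·z^2 - 72·x·y·z + 60·x·z + 6·y·z + 36·y^2 - 30·y + 3·z^2 + 18·y·z - 15·z    [distributive law]
= -24·y^2·z + 288·y^3 - 204·y^2 - 120·y·z^2 + 84·y·z - 18·z^3 + 93·z^2 - 96·x·y·z - 144·x·y^2 + 120·x·y - 12·x·z^2 + 60·x·z - 30·y - 15·z    [combine like terms]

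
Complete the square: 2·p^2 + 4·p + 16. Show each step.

2·p^2 + 4·p + 16
= 2(p^2 + 2·p) + 16    [factor out 2 from the p-terms]
= 2(p^2 + 2·p + 1 − 1) + 16    [add and subtract 1 inside the bracket]
= 2(p + 1)^2 − 2 + 16    [perfect-square identity]
= 2(p + 1)^2 + 14    [combine constants]

2(p + 1)^2 + 14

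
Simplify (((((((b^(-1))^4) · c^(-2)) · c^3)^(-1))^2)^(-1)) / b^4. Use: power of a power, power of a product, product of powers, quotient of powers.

b^(-12)·c^2

(((((((b^(-1))^4) · c^(-2)) · c^3)^(-1))^2)^(-1)) / b^4
= ((((((b^(-1))^4) · c^(-2)) · c^3)^(-1))^(-2)) / b^4    [power of a power]
= (((((b^(-1))^4) · c^(-2)) · c^3)^2) / b^4    [power of a power]
= (((((b^(-1))^4) · c^(-2))^2) · ((c^3)^2)) / b^4    [power of a product]
= (((((b^(-1))^4)^2) · ((c^(-2))^2)) · ((c^3)^2)) / b^4    [power of a product]
= ((((b^(-1))^8) · ((c^(-2))^2)) · ((c^3)^2)) / b^4    [power of a power]
= ((b^(-8) · ((c^(-2))^2)) · ((c^3)^2)) / b^4    [power of a power]
= ((b^(-8) · c^(-4)) · ((c^3)^2)) / b^4    [power of a power]
= ((b^(-8) · c^(-4)) · c^6) / b^4    [power of a power]
= b^(-12)·c^2    [quotient of powers; product of powers]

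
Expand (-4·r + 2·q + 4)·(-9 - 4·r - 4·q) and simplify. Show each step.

(-4·r + 2·q + 4)·(-9 - 4·r - 4·q)
= 36·r + 16·r^2 + 16·q·r - 18·q - 8·q·r - 8·q^2 - 36 - 16·r - 16·q    [distributive law]
= 20·r + 16·r^2 + 8·q·r - 34·q - 8·q^2 - 36    [combine like terms]

20·r + 16·r^2 + 8·q·r - 34·q - 8·q^2 - 36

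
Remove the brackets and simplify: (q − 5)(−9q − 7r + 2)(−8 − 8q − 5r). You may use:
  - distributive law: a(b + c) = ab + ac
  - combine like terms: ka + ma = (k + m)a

(q − 5)(−9q − 7r + 2)(−8 − 8q − 5r)
= (−9q^2 − 7qr + 2q + 45q + 35r − 10)(−8 − 8q − 5r)    [distributive law]
= (−9q^2 − 7qr + 47q + 35r − 10)(−8 − 8q − 5r)    [combine like terms]
= 72q^2 + 72q^3 + 45q^2r + 56qr + 56q^2r + 35qr^2 − 376q − 376q^2 − 235qr − 280r − 280qr − 175r^2 + 80 + 80q + 50r    [distributive law]
= −304q^2 + 72q^3 + 101q^2r − 459qr + 35qr^2 − 296q − 230r − 175r^2 + 80    [combine like terms]

−304q^2 + 72q^3 + 101q^2r − 459qr + 35qr^2 − 296q − 230r − 175r^2 + 80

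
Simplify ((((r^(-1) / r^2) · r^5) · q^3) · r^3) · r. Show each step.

q^3r^6

((((r^(-1) / r^2) · r^5) · q^3) · r^3) · r
= (((r^(-3) · r^5) · q^3) · r^3) · r    [quotient of powers]
= ((r^2 · q^3) · r^3) · r    [product of powers]
= q^3r^6    [product of powers]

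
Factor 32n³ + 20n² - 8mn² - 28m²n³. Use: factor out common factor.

32n³ + 20n² - 8mn² - 28m²n³
= 4(8n³ + 5n² - 2mn² - 7m²n³)    [factor out 4]
= 4n²(8n + 5 - 2m - 7m²n)    [factor out n²]

4n²(8n + 5 - 2m - 7m²n)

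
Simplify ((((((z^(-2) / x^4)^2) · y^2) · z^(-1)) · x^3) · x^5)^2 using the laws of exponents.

y^4z^(-10)

((((((z^(-2) / x^4)^2) · y^2) · z^(-1)) · x^3) · x^5)^2
= ((((((z^(-2) / x^4)^2) · y^2) · z^(-1)) · x^3)^2) · ((x^5)^2)    [power of a product]
= ((((((z^(-2) / x^4)^2) · y^2) · z^(-1))^2) · ((x^3)^2)) · ((x^5)^2)    [power of a product]
= ((((((z^(-2) / x^4)^2) · y^2)^2) · ((z^(-1))^2)) · ((x^3)^2)) · ((x^5)^2)    [power of a product]
= ((((((z^(-2) / x^4)^2)^2) · ((y^2)^2)) · ((z^(-1))^2)) · ((x^3)^2)) · ((x^5)^2)    [power of a product]
= (((((z^(-2) / x^4)^4) · ((y^2)^2)) · ((z^(-1))^2)) · ((x^3)^2)) · ((x^5)^2)    [power of a power]
= ((((((z^(-2))^4) / ((x^4)^4)) · ((y^2)^2)) · ((z^(-1))^2)) · ((x^3)^2)) · ((x^5)^2)    [power of a quotient]
= ((((z^(-8) / ((x^4)^4)) · ((y^2)^2)) · ((z^(-1))^2)) · ((x^3)^2)) · ((x^5)^2)    [power of a power]
= ((((z^(-8) / x^16) · ((y^2)^2)) · ((z^(-1))^2)) · ((x^3)^2)) · ((x^5)^2)    [power of a power]
= ((((z^(-8) / x^16) · y^4) · ((z^(-1))^2)) · ((x^3)^2)) · ((x^5)^2)    [power of a power]
= ((((z^(-8) / x^16) · y^4) · z^(-2)) · ((x^3)^2)) · ((x^5)^2)    [power of a power]
= ((((z^(-8) / x^16) · y^4) · z^(-2)) · x^6) · ((x^5)^2)    [power of a power]
= ((((z^(-8) / x^16) · y^4) · z^(-2)) · x^6) · x^10    [power of a power]
= y^4z^(-10)    [quotient of powers; product of powers]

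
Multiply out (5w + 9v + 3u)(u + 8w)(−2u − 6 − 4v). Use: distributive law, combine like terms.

(5w + 9v + 3u)(u + 8w)(−2u − 6 − 4v)
= (5uw + 40w^2 + 9uv + 72vw + 3u^2 + 24uw)(−2u − 6 − 4v)    [distributive law]
= (29uw + 40w^2 + 9uv + 72vw + 3u^2)(−2u − 6 − 4v)    [combine like terms]
= −58u^2w − 174uw − 116uvw − 80uw^2 − 240w^2 − 160vw^2 − 18u^2v − 54uv − 36uv^2 − 144uvw − 432vw − 288v^2w − 6u^3 − 18u^2 − 12u^2v    [distributive law]
= −58u^2w − 174uw − 260uvw − 80uw^2 − 240w^2 − 160vw^2 − 30u^2v − 54uv − 36uv^2 − 432vw − 288v^2w − 6u^3 − 18u^2    [combine like terms]

−58u^2w − 174uw − 260uvw − 80uw^2 − 240w^2 − 160vw^2 − 30u^2v − 54uv − 36uv^2 − 432vw − 288v^2w − 6u^3 − 18u^2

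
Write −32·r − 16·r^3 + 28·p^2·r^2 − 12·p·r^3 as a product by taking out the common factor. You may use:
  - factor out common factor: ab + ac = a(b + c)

−32·r − 16·r^3 + 28·p^2·r^2 − 12·p·r^3
= 4(−8·r − 4·r^3 + 7·p^2·r^2 − 3·p·r^3)    [factor out 4]
= 4·r(−8 − 4·r^2 + 7·p^2·r − 3·p·r^2)    [factor out r]

4·r(−8 − 4·r^2 + 7·p^2·r − 3·p·r^2)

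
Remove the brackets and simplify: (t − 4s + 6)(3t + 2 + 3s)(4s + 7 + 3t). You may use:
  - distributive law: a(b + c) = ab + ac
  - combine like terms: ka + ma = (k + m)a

(t − 4s + 6)(3t + 2 + 3s)(4s + 7 + 3t)
= (3t² + 2t + 3st − 12st − 8s − 12s² + 18t + 12 + 18s)(4s + 7 + 3t)    [distributive law]
= (3t² + 20t − 9st + 10s − 12s² + 12)(4s + 7 + 3t)    [combine like terms]
= 12st² + 21t² + 9t³ + 80st + 140t + 60t² − 36s²t − 63st − 27st² + 40s² + 70s + 30st − 48s³ − 84s² − 36s²t + 48s + 84 + 36t    [distributive law]
= −15st² + 81t² + 9t³ + 47st + 176t − 72s²t − 44s² + 118s − 48s³ + 84    [combine like terms]

−15st² + 81t² + 9t³ + 47st + 176t − 72s²t − 44s² + 118s − 48s³ + 84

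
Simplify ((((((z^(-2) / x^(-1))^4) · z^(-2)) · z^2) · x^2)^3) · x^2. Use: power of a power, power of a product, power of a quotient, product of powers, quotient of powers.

x^20z^(-24)

((((((z^(-2) / x^(-1))^4) · z^(-2)) · z^2) · x^2)^3) · x^2
= ((((((z^(-2) / x^(-1))^4) · z^(-2)) · z^2)^3) · ((x^2)^3)) · x^2    [power of a product]
= ((((((z^(-2) / x^(-1))^4) · z^(-2))^3) · ((z^2)^3)) · ((x^2)^3)) · x^2    [power of a product]
= ((((((z^(-2) / x^(-1))^4)^3) · ((z^(-2))^3)) · ((z^2)^3)) · ((x^2)^3)) · x^2    [power of a product]
= (((((z^(-2) / x^(-1))^12) · ((z^(-2))^3)) · ((z^2)^3)) · ((x^2)^3)) · x^2    [power of a power]
= ((((((z^(-2))^12) / ((x^(-1))^12)) · ((z^(-2))^3)) · ((z^2)^3)) · ((x^2)^3)) · x^2    [power of a quotient]
= ((((z^(-24) / ((x^(-1))^12)) · ((z^(-2))^3)) · ((z^2)^3)) · ((x^2)^3)) · x^2    [power of a power]
= ((((z^(-24) / x^(-12)) · ((z^(-2))^3)) · ((z^2)^3)) · ((x^2)^3)) · x^2    [power of a power]
= ((((z^(-24) / x^(-12)) · z^(-6)) · ((z^2)^3)) · ((x^2)^3)) · x^2    [power of a power]
= ((((z^(-24) / x^(-12)) · z^(-6)) · z^6) · ((x^2)^3)) · x^2    [power of a power]
= ((((z^(-24) / x^(-12)) · z^(-6)) · z^6) · x^6) · x^2    [power of a power]
= x^20z^(-24)    [quotient of powers; product of powers]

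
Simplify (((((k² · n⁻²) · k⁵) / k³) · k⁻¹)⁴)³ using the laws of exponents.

(((((k² · n⁻²) · k⁵) / k³) · k⁻¹)⁴)³
= ((((k² · n⁻²) · k⁵) / k³) · k⁻¹)¹²    [power of a power]
= ((((k² · n⁻²) · k⁵) / k³)¹²) · ((k⁻¹)¹²)    [power of a product]
= ((((k² · n⁻²) · k⁵)¹²) / ((k³)¹²)) · ((k⁻¹)¹²)    [power of a quotient]
= ((((k² · n⁻²)¹²) · ((k⁵)¹²)) / ((k³)¹²)) · ((k⁻¹)¹²)    [power of a product]
= (((((k²)¹²) · ((n⁻²)¹²)) · ((k⁵)¹²)) / ((k³)¹²)) · ((k⁻¹)¹²)    [power of a product]
= (((k²⁴ · ((n⁻²)¹²)) · ((k⁵)¹²)) / ((k³)¹²)) · ((k⁻¹)¹²)    [power of a power]
= (((k²⁴ · n⁻²⁴) · ((k⁵)¹²)) / ((k³)¹²)) · ((k⁻¹)¹²)    [power of a power]
= (((k²⁴ · n⁻²⁴) · k⁶⁰) / ((k³)¹²)) · ((k⁻¹)¹²)    [power of a power]
= (((k²⁴ · n⁻²⁴) · k⁶⁰) / k³⁶) · ((k⁻¹)¹²)    [power of a power]
= (((k²⁴ · n⁻²⁴) · k⁶⁰) / k³⁶) · k⁻¹²    [power of a power]
= k³⁶n⁻²⁴    [quotient of powers; product of powers]

k³⁶n⁻²⁴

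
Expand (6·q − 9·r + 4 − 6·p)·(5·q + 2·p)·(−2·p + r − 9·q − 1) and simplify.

(6·q − 9·r + 4 − 6·p)·(5·q + 2·p)·(−2·p + r − 9·q − 1)
= (30·q^2 + 12·p·q − 45·q·r − 18·p·r + 20·q + 8·p − 30·p·q − 12·p^2)·(−2·p + r − 9·q − 1)    [distributive law]
= (30·q^2 − 18·p·q − 45·q·r − 18·p·r + 20·q + 8·p − 12·p^2)·(−2·p + r − 9·q − 1)    [combine like terms]
= −60·p·q^2 + 30·q^2·r − 270·q^3 − 30·q^2 + 36·p^2·q − 18·p·q·r + 162·p·q^2 + 18·p·q + 90·p·q·r − 45·q·r^2 + 405·q^2·r + 45·q·r + 36·p^2·r − 18·p·r^2 + 162·p·q·r + 18·p·r − 40·p·q + 20·q·r − 180·q^2 − 20·q − 16·p^2 + 8·p·r − 72·p·q − 8·p + 24·p^3 − 12·p^2·r + 108·p^2·q + 12·p^2    [distributive law]
= 102·p·q^2 + 435·q^2·r − 270·q^3 − 210·q^2 + 144·p^2·q + 234·p·q·r − 94·p·q − 45·q·r^2 + 65·q·r + 24·p^2·r − 18·p·r^2 + 26·p·r − 20·q − 4·p^2 − 8·p + 24·p^3    [combine like terms]

102·p·q^2 + 435·q^2·r − 270·q^3 − 210·q^2 + 144·p^2·q + 234·p·q·r − 94·p·q − 45·q·r^2 + 65·q·r + 24·p^2·r − 18·p·r^2 + 26·p·r − 20·q − 4·p^2 − 8·p + 24·p^3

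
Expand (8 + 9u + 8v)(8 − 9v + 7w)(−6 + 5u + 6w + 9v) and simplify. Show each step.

(8 + 9u + 8v)(8 − 9v + 7w)(−6 + 5u + 6w + 9v)
= (64 − 72v + 56w + 72u − 81uv + 63uw + 64v − 72v² + 56vw)(−6 + 5u + 6w + 9v)    [distributive law]
= (64 − 8v + 56w + 72u − 81uv + 63uw − 72v² + 56vw)(−6 + 5u + 6w + 9v)    [combine like terms]
= −384 + 320u + 384w + 576v + 48v − 40uv − 48vw − 72v² − 336w + 280uw + 336w² + 504vw − 432u + 360u² + 432uw + 648uv + 486uv − 405u²v − 486uvw − 729uv² − 378uw + 315u²w + 378uw² + 567uvw + 432v² − 360uv² − 432v²w − 648v³ − 336vw + 280uvw + 336vw² + 504v²w    [distributive law]
= −384 − 112u + 48w + 624v + 1094uv + 120vw + 360v² + 334uw + 336w² + 360u² − 405u²v + 361uvw − 1089uv² + 315u²w + 378uw² + 72v²w − 648v³ + 336vw²    [combine like terms]

−384 − 112u + 48w + 624v + 1094uv + 120vw + 360v² + 334uw + 336w² + 360u² − 405u²v + 361uvw − 1089uv² + 315u²w + 378uw² + 72v²w − 648v³ + 336vw²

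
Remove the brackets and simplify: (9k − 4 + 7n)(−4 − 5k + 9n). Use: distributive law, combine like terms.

−16k − 45k² + 46kn + 16 − 64n + 63n²

(9k − 4 + 7n)(−4 − 5k + 9n)
= −36k − 45k² + 81kn + 16 + 20k − 36n − 28n − 35kn + 63n²    [distributive law]
= −16k − 45k² + 46kn + 16 − 64n + 63n²    [combine like terms]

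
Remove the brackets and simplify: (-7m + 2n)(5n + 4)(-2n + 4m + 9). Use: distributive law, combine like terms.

110mn² - 140m²n - 227mn - 112m² - 252m - 20n³ + 74n² + 72n

(-7m + 2n)(5n + 4)(-2n + 4m + 9)
= (-35mn - 28m + 10n² + 8n)(-2n + 4m + 9)    [distributive law]
= 70mn² - 140m²n - 315mn + 56mn - 112m² - 252m - 20n³ + 40mn² + 90n² - 16n² + 32mn + 72n    [distributive law]
= 110mn² - 140m²n - 227mn - 112m² - 252m - 20n³ + 74n² + 72n    [combine like terms]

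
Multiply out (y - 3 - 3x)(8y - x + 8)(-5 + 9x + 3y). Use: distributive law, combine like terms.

-88y^2 - 3xy^2 + 24y^3 - 82xy - 216x^2y + 8y - 111x - 204x^2 + 120 + 27x^3

(y - 3 - 3x)(8y - x + 8)(-5 + 9x + 3y)
= (8y^2 - xy + 8y - 24y + 3x - 24 - 24xy + 3x^2 - 24x)(-5 + 9x + 3y)    [distributive law]
= (8y^2 - 25xy - 16y - 21x - 24 + 3x^2)(-5 + 9x + 3y)    [combine like terms]
= -40y^2 + 72xy^2 + 24y^3 + 125xy - 225x^2y - 75xy^2 + 80y - 144xy - 48y^2 + 105x - 189x^2 - 63xy + 120 - 216x - 72y - 15x^2 + 27x^3 + 9x^2y    [distributive law]
= -88y^2 - 3xy^2 + 24y^3 - 82xy - 216x^2y + 8y - 111x - 204x^2 + 120 + 27x^3    [combine like terms]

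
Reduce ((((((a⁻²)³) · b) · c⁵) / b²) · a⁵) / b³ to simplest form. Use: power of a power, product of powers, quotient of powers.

a⁻¹·b⁻⁴·c⁵

((((((a⁻²)³) · b) · c⁵) / b²) · a⁵) / b³
= ((((a⁻⁶ · b) · c⁵) / b²) · a⁵) / b³    [power of a power]
= a⁻¹·b⁻⁴·c⁵    [quotient of powers; product of powers]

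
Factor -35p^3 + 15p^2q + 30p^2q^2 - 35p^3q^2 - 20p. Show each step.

-35p^3 + 15p^2q + 30p^2q^2 - 35p^3q^2 - 20p
= 5(-7p^3 + 3p^2q + 6p^2q^2 - 7p^3q^2 - 4p)    [factor out 5]
= 5p(-7p^2 + 3pq + 6pq^2 - 7p^2q^2 - 4)    [factor out p]

5p(-7p^2 + 3pq + 6pq^2 - 7p^2q^2 - 4)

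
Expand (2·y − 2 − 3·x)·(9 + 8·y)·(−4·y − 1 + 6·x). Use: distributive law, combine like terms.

(2·y − 2 − 3·x)·(9 + 8·y)·(−4·y − 1 + 6·x)
= (18·y + 16·y^2 − 18 − 16·y − 27·x − 24·x·y)·(−4·y − 1 + 6·x)    [distributive law]
= (2·y + 16·y^2 − 18 − 27·x − 24·x·y)·(−4·y − 1 + 6·x)    [combine like terms]
= −8·y^2 − 2·y + 12·x·y − 64·y^3 − 16·y^2 + 96·x·y^2 + 72·y + 18 − 108·x + 108·x·y + 27·x − 162·x^2 + 96·x·y^2 + 24·x·y − 144·x^2·y    [distributive law]
= −24·y^2 + 70·y + 144·x·y − 64·y^3 + 192·x·y^2 + 18 − 81·x − 162·x^2 − 144·x^2·y    [combine like terms]

−24·y^2 + 70·y + 144·x·y − 64·y^3 + 192·x·y^2 + 18 − 81·x − 162·x^2 − 144·x^2·y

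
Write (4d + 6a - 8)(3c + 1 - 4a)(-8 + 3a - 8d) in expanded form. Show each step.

(4d + 6a - 8)(3c + 1 - 4a)(-8 + 3a - 8d)
= (12cd + 4d - 16ad + 18ac + 6a - 24a^2 - 24c - 8 + 32a)(-8 + 3a - 8d)    [distributive law]
= (12cd + 4d - 16ad + 18ac + 38a - 24a^2 - 24c - 8)(-8 + 3a - 8d)    [combine like terms]
= -96cd + 36acd - 96cd^2 - 32d + 12ad - 32d^2 + 128ad - 48a^2d + 128ad^2 - 144ac + 54a^2c - 144acd - 304a + 114a^2 - 304ad + 192a^2 - 72a^3 + 192a^2d + 192c - 72ac + 192cd + 64 - 24a + 64d    [distributive law]
= 96cd - 108acd - 96cd^2 + 32d - 164ad - 32d^2 + 144a^2d + 128ad^2 - 216ac + 54a^2c - 328a + 306a^2 - 72a^3 + 192c + 64    [combine like terms]

96cd - 108acd - 96cd^2 + 32d - 164ad - 32d^2 + 144a^2d + 128ad^2 - 216ac + 54a^2c - 328a + 306a^2 - 72a^3 + 192c + 64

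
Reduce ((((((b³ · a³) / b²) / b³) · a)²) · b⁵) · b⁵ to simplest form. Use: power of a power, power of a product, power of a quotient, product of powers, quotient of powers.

((((((b³ · a³) / b²) / b³) · a)²) · b⁵) · b⁵
= ((((((b³ · a³) / b²) / b³)²) · (a²)) · b⁵) · b⁵    [power of a product]
= ((((((b³ · a³) / b²)²) / ((b³)²)) · (a²)) · b⁵) · b⁵    [power of a quotient]
= ((((((b³ · a³)²) / ((b²)²)) / ((b³)²)) · (a²)) · b⁵) · b⁵    [power of a quotient]
= (((((((b³)²) · ((a³)²)) / ((b²)²)) / ((b³)²)) · (a²)) · b⁵) · b⁵    [power of a product]
= (((((b⁶ · ((a³)²)) / ((b²)²)) / ((b³)²)) · (a²)) · b⁵) · b⁵    [power of a power]
= (((((b⁶ · a⁶) / ((b²)²)) / ((b³)²)) · (a²)) · b⁵) · b⁵    [power of a power]
= (((((b⁶ · a⁶) / b⁴) / ((b³)²)) · (a²)) · b⁵) · b⁵    [power of a power]
= (((((b⁶ · a⁶) / b⁴) / b⁶) · (a²)) · b⁵) · b⁵    [power of a power]
= a⁸b⁶    [quotient of powers; product of powers]

a⁸b⁶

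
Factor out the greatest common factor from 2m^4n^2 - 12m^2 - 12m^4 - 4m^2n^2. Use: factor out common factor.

2m^2(m^2n^2 - 6 - 6m^2 - 2n^2)

2m^4n^2 - 12m^2 - 12m^4 - 4m^2n^2
= 2(m^4n^2 - 6m^2 - 6m^4 - 2m^2n^2)    [factor out 2]
= 2m^2(m^2n^2 - 6 - 6m^2 - 2n^2)    [factor out m^2]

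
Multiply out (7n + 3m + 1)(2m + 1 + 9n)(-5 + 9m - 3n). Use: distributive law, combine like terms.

(7n + 3m + 1)(2m + 1 + 9n)(-5 + 9m - 3n)
= (14mn + 7n + 63n^2 + 6m^2 + 3m + 27mn + 2m + 1 + 9n)(-5 + 9m - 3n)    [distributive law]
= (41mn + 16n + 63n^2 + 6m^2 + 5m + 1)(-5 + 9m - 3n)    [combine like terms]
= -205mn + 369m^2n - 123mn^2 - 80n + 144mn - 48n^2 - 315n^2 + 567mn^2 - 189n^3 - 30m^2 + 54m^3 - 18m^2n - 25m + 45m^2 - 15mn - 5 + 9m - 3n    [distributive law]
= -76mn + 351m^2n + 444mn^2 - 83n - 363n^2 - 189n^3 + 15m^2 + 54m^3 - 16m - 5    [combine like terms]

-76mn + 351m^2n + 444mn^2 - 83n - 363n^2 - 189n^3 + 15m^2 + 54m^3 - 16m - 5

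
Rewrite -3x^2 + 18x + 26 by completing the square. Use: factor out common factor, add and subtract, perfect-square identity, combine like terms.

-3x^2 + 18x + 26
= -3(x^2 - 6x) + 26    [factor out -3 from the x-terms]
= -3(x^2 - 6x + 9 - 9) + 26    [add and subtract 9 inside the bracket]
= -3(x - 3)^2 + 27 + 26    [perfect-square identity]
= -3(x - 3)^2 + 53    [combine constants]

-3(x - 3)^2 + 53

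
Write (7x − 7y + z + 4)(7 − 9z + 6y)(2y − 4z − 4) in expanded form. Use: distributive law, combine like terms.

−70xy + 56xz − 196x − 294xyz + 252xz² + 84xy² + 118y² − 234yz + 156y + 306y²z − 294yz² − 84y³ + 152z² + 4z + 36z³ − 112

(7x − 7y + z + 4)(7 − 9z + 6y)(2y − 4z − 4)
= (49x − 63xz + 42xy − 49y + 63yz − 42y² + 7z − 9z² + 6yz + 28 − 36z + 24y)(2y − 4z − 4)    [distributive law]
= (49x − 63xz + 42xy − 25y + 69yz − 42y² − 29z − 9z² + 28)(2y − 4z − 4)    [combine like terms]
= 98xy − 196xz − 196x − 126xyz + 252xz² + 252xz + 84xy² − 168xyz − 168xy − 50y² + 100yz + 100y + 138y²z − 276yz² − 276yz − 84y³ + 168y²z + 168y² − 58yz + 116z² + 116z − 18yz² + 36z³ + 36z² + 56y − 112z − 112    [distributive law]
= −70xy + 56xz − 196x − 294xyz + 252xz² + 84xy² + 118y² − 234yz + 156y + 306y²z − 294yz² − 84y³ + 152z² + 4z + 36z³ − 112    [combine like terms]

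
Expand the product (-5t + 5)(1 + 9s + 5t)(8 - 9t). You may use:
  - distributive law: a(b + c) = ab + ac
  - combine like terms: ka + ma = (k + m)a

(-5t + 5)(1 + 9s + 5t)(8 - 9t)
= (-5t - 45st - 25t^2 + 5 + 45s + 25t)(8 - 9t)    [distributive law]
= (20t - 45st - 25t^2 + 5 + 45s)(8 - 9t)    [combine like terms]
= 160t - 180t^2 - 360st + 405st^2 - 200t^2 + 225t^3 + 40 - 45t + 360s - 405st    [distributive law]
= 115t - 380t^2 - 765st + 405st^2 + 225t^3 + 40 + 360s    [combine like terms]

115t - 380t^2 - 765st + 405st^2 + 225t^3 + 40 + 360s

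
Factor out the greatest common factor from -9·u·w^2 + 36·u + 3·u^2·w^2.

3·u(-3·w^2 + 12 + u·w^2)

-9·u·w^2 + 36·u + 3·u^2·w^2
= 3(-3·u·w^2 + 12·u + u^2·w^2)    [factor out 3]
= 3·u(-3·w^2 + 12 + u·w^2)    [factor out u]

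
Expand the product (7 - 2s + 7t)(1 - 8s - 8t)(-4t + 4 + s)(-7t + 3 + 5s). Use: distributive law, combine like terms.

(7 - 2s + 7t)(1 - 8s - 8t)(-4t + 4 + s)(-7t + 3 + 5s)
= (7 - 56s - 56t - 2s + 16s^2 + 16st + 7t - 56st - 56t^2)(-4t + 4 + s)(-7t + 3 + 5s)    [distributive law]
= (7 - 58s - 49t + 16s^2 - 40st - 56t^2)(-4t + 4 + s)(-7t + 3 + 5s)    [combine like terms]
= (-28t + 28 + 7s + 232st - 232s - 58s^2 + 196t^2 - 196t - 49st - 64s^2t + 64s^2 + 16s^3 + 160st^2 - 160st - 40s^2t + 224t^3 - 224t^2 - 56st^2)(-7t + 3 + 5s)    [distributive law]
= (-224t + 28 - 225s + 23st + 6s^2 - 28t^2 - 104s^2t + 16s^3 + 104st^2 + 224t^3)(-7t + 3 + 5s)    [combine like terms]
= 1568t^2 - 672t - 1120st - 196t + 84 + 140s + 1575st - 675s - 1125s^2 - 161st^2 + 69st + 115s^2t - 42s^2t + 18s^2 + 30s^3 + 196t^3 - 84t^2 - 140st^2 + 728s^2t^2 - 312s^2t - 520s^3t - 112s^3t + 48s^3 + 80s^4 - 728st^3 + 312st^2 + 520s^2t^2 - 1568t^4 + 672t^3 + 1120st^3    [distributive law]
= 1484t^2 - 868t + 524st + 84 - 535s - 1107s^2 + 11st^2 - 239s^2t + 78s^3 + 868t^3 + 1248s^2t^2 - 632s^3t + 80s^4 + 392st^3 - 1568t^4    [combine like terms]

1484t^2 - 868t + 524st + 84 - 535s - 1107s^2 + 11st^2 - 239s^2t + 78s^3 + 868t^3 + 1248s^2t^2 - 632s^3t + 80s^4 + 392st^3 - 1568t^4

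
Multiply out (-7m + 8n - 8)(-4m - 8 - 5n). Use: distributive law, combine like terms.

28m² + 88m + 3mn - 24n - 40n² + 64

(-7m + 8n - 8)(-4m - 8 - 5n)
= 28m² + 56m + 35mn - 32mn - 64n - 40n² + 32m + 64 + 40n    [distributive law]
= 28m² + 88m + 3mn - 24n - 40n² + 64    [combine like terms]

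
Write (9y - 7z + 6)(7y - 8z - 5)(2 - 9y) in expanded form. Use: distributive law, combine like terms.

153y² - 567y³ - 125yz + 1089y²z + 264y + 112z² - 504yz² - 26z - 60

(9y - 7z + 6)(7y - 8z - 5)(2 - 9y)
= (63y² - 72yz - 45y - 49yz + 56z² + 35z + 42y - 48z - 30)(2 - 9y)    [distributive law]
= (63y² - 121yz - 3y + 56z² - 13z - 30)(2 - 9y)    [combine like terms]
= 126y² - 567y³ - 242yz + 1089y²z - 6y + 27y² + 112z² - 504yz² - 26z + 117yz - 60 + 270y    [distributive law]
= 153y² - 567y³ - 125yz + 1089y²z + 264y + 112z² - 504yz² - 26z - 60    [combine like terms]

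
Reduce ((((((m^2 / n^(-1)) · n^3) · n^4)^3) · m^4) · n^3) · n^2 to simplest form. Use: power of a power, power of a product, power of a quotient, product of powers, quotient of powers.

((((((m^2 / n^(-1)) · n^3) · n^4)^3) · m^4) · n^3) · n^2
= ((((((m^2 / n^(-1)) · n^3)^3) · ((n^4)^3)) · m^4) · n^3) · n^2    [power of a product]
= ((((((m^2 / n^(-1))^3) · ((n^3)^3)) · ((n^4)^3)) · m^4) · n^3) · n^2    [power of a product]
= (((((((m^2)^3) / ((n^(-1))^3)) · ((n^3)^3)) · ((n^4)^3)) · m^4) · n^3) · n^2    [power of a quotient]
= (((((m^6 / ((n^(-1))^3)) · ((n^3)^3)) · ((n^4)^3)) · m^4) · n^3) · n^2    [power of a power]
= (((((m^6 / n^(-3)) · ((n^3)^3)) · ((n^4)^3)) · m^4) · n^3) · n^2    [power of a power]
= (((((m^6 / n^(-3)) · n^9) · ((n^4)^3)) · m^4) · n^3) · n^2    [power of a power]
= (((((m^6 / n^(-3)) · n^9) · n^12) · m^4) · n^3) · n^2    [power of a power]
= m^10·n^29    [quotient of powers; product of powers]

m^10·n^29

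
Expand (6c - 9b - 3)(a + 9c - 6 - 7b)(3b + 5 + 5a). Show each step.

(6c - 9b - 3)(a + 9c - 6 - 7b)(3b + 5 + 5a)
= (6ac + 54c^2 - 36c - 42bc - 9ab - 81bc + 54b + 63b^2 - 3a - 27c + 18 + 21b)(3b + 5 + 5a)    [distributive law]
= (6ac + 54c^2 - 63c - 123bc - 9ab + 75b + 63b^2 - 3a + 18)(3b + 5 + 5a)    [combine like terms]
= 18abc + 30ac + 30a^2c + 162bc^2 + 270c^2 + 270ac^2 - 189bc - 315c - 315ac - 369b^2c - 615bc - 615abc - 27ab^2 - 45ab - 45a^2b + 225b^2 + 375b + 375ab + 189b^3 + 315b^2 + 315ab^2 - 9ab - 15a - 15a^2 + 54b + 90 + 90a    [distributive law]
= -597abc - 285ac + 30a^2c + 162bc^2 + 270c^2 + 270ac^2 - 804bc - 315c - 369b^2c + 288ab^2 + 321ab - 45a^2b + 540b^2 + 429b + 189b^3 + 75a - 15a^2 + 90    [combine like terms]

-597abc - 285ac + 30a^2c + 162bc^2 + 270c^2 + 270ac^2 - 804bc - 315c - 369b^2c + 288ab^2 + 321ab - 45a^2b + 540b^2 + 429b + 189b^3 + 75a - 15a^2 + 90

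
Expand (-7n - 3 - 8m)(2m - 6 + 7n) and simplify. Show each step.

-70mn + 21n - 49n^2 + 42m + 18 - 16m^2

(-7n - 3 - 8m)(2m - 6 + 7n)
= -14mn + 42n - 49n^2 - 6m + 18 - 21n - 16m^2 + 48m - 56mn    [distributive law]
= -70mn + 21n - 49n^2 + 42m + 18 - 16m^2    [combine like terms]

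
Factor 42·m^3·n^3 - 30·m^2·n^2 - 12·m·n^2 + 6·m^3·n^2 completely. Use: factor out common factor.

42·m^3·n^3 - 30·m^2·n^2 - 12·m·n^2 + 6·m^3·n^2
= 6(7·m^3·n^3 - 5·m^2·n^2 - 2·m·n^2 + m^3·n^2)    [factor out 6]
= 6·m·n^2(7·m^2·n - 5·m - 2 + m^2)    [factor out m·n^2]

6·m·n^2(7·m^2·n - 5·m - 2 + m^2)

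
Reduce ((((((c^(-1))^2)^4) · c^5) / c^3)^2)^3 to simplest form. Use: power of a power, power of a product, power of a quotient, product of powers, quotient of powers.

((((((c^(-1))^2)^4) · c^5) / c^3)^2)^3
= (((((c^(-1))^2)^4) · c^5) / c^3)^6    [power of a power]
= (((((c^(-1))^2)^4) · c^5)^6) / ((c^3)^6)    [power of a quotient]
= (((((c^(-1))^2)^4)^6) · ((c^5)^6)) / ((c^3)^6)    [power of a product]
= ((((c^(-1))^2)^24) · ((c^5)^6)) / ((c^3)^6)    [power of a power]
= (((c^(-1))^48) · ((c^5)^6)) / ((c^3)^6)    [power of a power]
= (c^(-48) · ((c^5)^6)) / ((c^3)^6)    [power of a power]
= (c^(-48) · c^30) / ((c^3)^6)    [power of a power]
= c^(-18) / ((c^3)^6)    [product of powers]
= c^(-18) / c^18    [power of a power]
= c^(-36)    [quotient of powers]

c^(-36)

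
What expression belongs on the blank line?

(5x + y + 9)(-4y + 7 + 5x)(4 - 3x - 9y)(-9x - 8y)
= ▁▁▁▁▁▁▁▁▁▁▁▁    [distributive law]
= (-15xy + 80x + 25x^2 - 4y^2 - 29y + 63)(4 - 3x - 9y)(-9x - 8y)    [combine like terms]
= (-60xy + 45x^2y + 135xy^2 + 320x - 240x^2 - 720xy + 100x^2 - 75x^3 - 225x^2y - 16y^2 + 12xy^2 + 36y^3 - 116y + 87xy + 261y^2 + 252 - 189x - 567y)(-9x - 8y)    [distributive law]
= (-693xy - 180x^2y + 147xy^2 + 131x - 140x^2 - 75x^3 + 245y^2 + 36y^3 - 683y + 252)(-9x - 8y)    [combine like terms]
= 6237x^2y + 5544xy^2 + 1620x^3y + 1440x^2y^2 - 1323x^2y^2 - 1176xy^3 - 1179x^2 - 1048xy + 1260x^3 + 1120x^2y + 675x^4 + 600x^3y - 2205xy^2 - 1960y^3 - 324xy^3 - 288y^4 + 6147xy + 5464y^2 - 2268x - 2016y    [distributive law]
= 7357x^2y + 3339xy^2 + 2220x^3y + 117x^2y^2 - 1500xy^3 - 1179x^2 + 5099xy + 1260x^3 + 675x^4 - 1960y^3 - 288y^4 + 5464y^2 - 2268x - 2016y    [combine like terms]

Applying distributive law to the line above:

(-20xy + 35x + 25x^2 - 4y^2 + 7y + 5xy - 36y + 63 + 45x)(4 - 3x - 9y)(-9x - 8y)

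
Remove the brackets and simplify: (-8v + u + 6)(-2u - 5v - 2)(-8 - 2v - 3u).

-18uv - 142uv² - 29u²v - 292v² - 80v³ + 136v + 58u² + 6u³ + 148u + 96

(-8v + u + 6)(-2u - 5v - 2)(-8 - 2v - 3u)
= (16uv + 40v² + 16v - 2u² - 5uv - 2u - 12u - 30v - 12)(-8 - 2v - 3u)    [distributive law]
= (11uv + 40v² - 14v - 2u² - 14u - 12)(-8 - 2v - 3u)    [combine like terms]
= -88uv - 22uv² - 33u²v - 320v² - 80v³ - 120uv² + 112v + 28v² + 42uv + 16u² + 4u²v + 6u³ + 112u + 28uv + 42u² + 96 + 24v + 36u    [distributive law]
= -18uv - 142uv² - 29u²v - 292v² - 80v³ + 136v + 58u² + 6u³ + 148u + 96    [combine like terms]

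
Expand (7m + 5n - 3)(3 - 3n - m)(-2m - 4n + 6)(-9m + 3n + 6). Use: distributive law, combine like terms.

894m^3 + 2910m^2n - 1998m^2 + 1578mn^2 - 2934mn + 1458m - 678m^3n - 966m^2n^2 - 138mn^3 - 126m^4 - 198n^3 - 576n^2 + 918n + 180n^4 - 324

(7m + 5n - 3)(3 - 3n - m)(-2m - 4n + 6)(-9m + 3n + 6)
= (21m - 21mn - 7m^2 + 15n - 15n^2 - 5mn - 9 + 9n + 3m)(-2m - 4n + 6)(-9m + 3n + 6)    [distributive law]
= (24m - 26mn - 7m^2 + 24n - 15n^2 - 9)(-2m - 4n + 6)(-9m + 3n + 6)    [combine like terms]
= (-48m^2 - 96mn + 144m + 52m^2n + 104mn^2 - 156mn + 14m^3 + 28m^2n - 42m^2 - 48mn - 96n^2 + 144n + 30mn^2 + 60n^3 - 90n^2 + 18m + 36n - 54)(-9m + 3n + 6)    [distributive law]
= (-90m^2 - 300mn + 162m + 80m^2n + 134mn^2 + 14m^3 - 186n^2 + 180n + 60n^3 - 54)(-9m + 3n + 6)    [combine like terms]
= 810m^3 - 270m^2n - 540m^2 + 2700m^2n - 900mn^2 - 1800mn - 1458m^2 + 486mn + 972m - 720m^3n + 240m^2n^2 + 480m^2n - 1206m^2n^2 + 402mn^3 + 804mn^2 - 126m^4 + 42m^3n + 84m^3 + 1674mn^2 - 558n^3 - 1116n^2 - 1620mn + 540n^2 + 1080n - 540mn^3 + 180n^4 + 360n^3 + 486m - 162n - 324    [distributive law]
= 894m^3 + 2910m^2n - 1998m^2 + 1578mn^2 - 2934mn + 1458m - 678m^3n - 966m^2n^2 - 138mn^3 - 126m^4 - 198n^3 - 576n^2 + 918n + 180n^4 - 324    [combine like terms]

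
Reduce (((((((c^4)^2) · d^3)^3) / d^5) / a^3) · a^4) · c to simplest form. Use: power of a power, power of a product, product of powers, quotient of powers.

a·c^25·d^4

(((((((c^4)^2) · d^3)^3) / d^5) / a^3) · a^4) · c
= (((((((c^4)^2)^3) · ((d^3)^3)) / d^5) / a^3) · a^4) · c    [power of a product]
= ((((((c^4)^6) · ((d^3)^3)) / d^5) / a^3) · a^4) · c    [power of a power]
= ((((c^24 · ((d^3)^3)) / d^5) / a^3) · a^4) · c    [power of a power]
= ((((c^24 · d^9) / d^5) / a^3) · a^4) · c    [power of a power]
= a·c^25·d^4    [quotient of powers; product of powers]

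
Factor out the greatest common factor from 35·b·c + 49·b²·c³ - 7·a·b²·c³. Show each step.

35·b·c + 49·b²·c³ - 7·a·b²·c³
= 7(5·b·c + 7·b²·c³ - a·b²·c³)    [factor out 7]
= 7·b·c(5 + 7·b·c² - a·b·c²)    [factor out b·c]

7·b·c(5 + 7·b·c² - a·b·c²)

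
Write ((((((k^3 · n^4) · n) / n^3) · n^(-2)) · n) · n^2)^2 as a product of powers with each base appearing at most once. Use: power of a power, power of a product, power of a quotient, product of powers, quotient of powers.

((((((k^3 · n^4) · n) / n^3) · n^(-2)) · n) · n^2)^2
= ((((((k^3 · n^4) · n) / n^3) · n^(-2)) · n)^2) · ((n^2)^2)    [power of a product]
= ((((((k^3 · n^4) · n) / n^3) · n^(-2))^2) · (n^2)) · ((n^2)^2)    [power of a product]
= ((((((k^3 · n^4) · n) / n^3)^2) · ((n^(-2))^2)) · (n^2)) · ((n^2)^2)    [power of a product]
= ((((((k^3 · n^4) · n)^2) / ((n^3)^2)) · ((n^(-2))^2)) · (n^2)) · ((n^2)^2)    [power of a quotient]
= ((((((k^3 · n^4)^2) · (n^2)) / ((n^3)^2)) · ((n^(-2))^2)) · (n^2)) · ((n^2)^2)    [power of a product]
= (((((((k^3)^2) · ((n^4)^2)) · (n^2)) / ((n^3)^2)) · ((n^(-2))^2)) · (n^2)) · ((n^2)^2)    [power of a product]
= (((((k^6 · ((n^4)^2)) · (n^2)) / ((n^3)^2)) · ((n^(-2))^2)) · (n^2)) · ((n^2)^2)    [power of a power]
= (((((k^6 · n^8) · (n^2)) / ((n^3)^2)) · ((n^(-2))^2)) · (n^2)) · ((n^2)^2)    [power of a power]
= (((((k^6 · n^8) · n^2) / n^6) · ((n^(-2))^2)) · (n^2)) · ((n^2)^2)    [power of a power]
= (((((k^6 · n^8) · n^2) / n^6) · n^(-4)) · (n^2)) · ((n^2)^2)    [power of a power]
= (((((k^6 · n^8) · n^2) / n^6) · n^(-4)) · n^2) · n^4    [power of a power]
= k^6n^6    [quotient of powers; product of powers]

k^6n^6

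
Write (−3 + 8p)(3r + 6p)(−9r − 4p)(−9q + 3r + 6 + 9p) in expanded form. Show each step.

(−3 + 8p)(3r + 6p)(−9r − 4p)(−9q + 3r + 6 + 9p)
= (−9r − 18p + 24pr + 48p²)(−9r − 4p)(−9q + 3r + 6 + 9p)    [distributive law]
= (81r² + 36pr + 162pr + 72p² − 216pr² − 96p²r − 432p²r − 192p³)(−9q + 3r + 6 + 9p)    [distributive law]
= (81r² + 198pr + 72p² − 216pr² − 528p²r − 192p³)(−9q + 3r + 6 + 9p)    [combine like terms]
= −729qr² + 243r³ + 486r² + 729pr² − 1782pqr + 594pr² + 1188pr + 1782p²r − 648p²q + 216p²r + 432p² + 648p³ + 1944pqr² − 648pr³ − 1296pr² − 1944p²r² + 4752p²qr − 1584p²r² − 3168p²r − 4752p³r + 1728p³q − 576p³r − 1152p³ − 1728p⁴    [distributive law]
= −729qr² + 243r³ + 486r² + 27pr² − 1782pqr + 1188pr − 1170p²r − 648p²q + 432p² − 504p³ + 1944pqr² − 648pr³ − 3528p²r² + 4752p²qr − 5328p³r + 1728p³q − 1728p⁴    [combine like terms]

−729qr² + 243r³ + 486r² + 27pr² − 1782pqr + 1188pr − 1170p²r − 648p²q + 432p² − 504p³ + 1944pqr² − 648pr³ − 3528p²r² + 4752p²qr − 5328p³r + 1728p³q − 1728p⁴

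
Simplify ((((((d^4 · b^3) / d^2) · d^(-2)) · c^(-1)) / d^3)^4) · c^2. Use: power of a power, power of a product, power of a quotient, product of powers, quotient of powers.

((((((d^4 · b^3) / d^2) · d^(-2)) · c^(-1)) / d^3)^4) · c^2
= ((((((d^4 · b^3) / d^2) · d^(-2)) · c^(-1))^4) / ((d^3)^4)) · c^2    [power of a quotient]
= ((((((d^4 · b^3) / d^2) · d^(-2))^4) · ((c^(-1))^4)) / ((d^3)^4)) · c^2    [power of a product]
= ((((((d^4 · b^3) / d^2)^4) · ((d^(-2))^4)) · ((c^(-1))^4)) / ((d^3)^4)) · c^2    [power of a product]
= ((((((d^4 · b^3)^4) / ((d^2)^4)) · ((d^(-2))^4)) · ((c^(-1))^4)) / ((d^3)^4)) · c^2    [power of a quotient]
= (((((((d^4)^4) · ((b^3)^4)) / ((d^2)^4)) · ((d^(-2))^4)) · ((c^(-1))^4)) / ((d^3)^4)) · c^2    [power of a product]
= (((((d^16 · ((b^3)^4)) / ((d^2)^4)) · ((d^(-2))^4)) · ((c^(-1))^4)) / ((d^3)^4)) · c^2    [power of a power]
= (((((d^16 · b^12) / ((d^2)^4)) · ((d^(-2))^4)) · ((c^(-1))^4)) / ((d^3)^4)) · c^2    [power of a power]
= (((((d^16 · b^12) / d^8) · ((d^(-2))^4)) · ((c^(-1))^4)) / ((d^3)^4)) · c^2    [power of a power]
= (((((d^16 · b^12) / d^8) · d^(-8)) · ((c^(-1))^4)) / ((d^3)^4)) · c^2    [power of a power]
= (((((d^16 · b^12) / d^8) · d^(-8)) · c^(-4)) / ((d^3)^4)) · c^2    [power of a power]
= (((((d^16 · b^12) / d^8) · d^(-8)) · c^(-4)) / d^12) · c^2    [power of a power]
= b^12c^(-2)d^(-12)    [quotient of powers; product of powers]

b^12c^(-2)d^(-12)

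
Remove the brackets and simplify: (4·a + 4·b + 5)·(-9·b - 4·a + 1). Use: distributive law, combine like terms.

(4·a + 4·b + 5)·(-9·b - 4·a + 1)
= -36·a·b - 16·a² + 4·a - 36·b² - 16·a·b + 4·b - 45·b - 20·a + 5    [distributive law]
= -52·a·b - 16·a² - 16·a - 36·b² - 41·b + 5    [combine like terms]

-52·a·b - 16·a² - 16·a - 36·b² - 41·b + 5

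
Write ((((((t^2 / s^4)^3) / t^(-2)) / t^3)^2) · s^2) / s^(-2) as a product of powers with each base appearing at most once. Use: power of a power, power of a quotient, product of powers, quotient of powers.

((((((t^2 / s^4)^3) / t^(-2)) / t^3)^2) · s^2) / s^(-2)
= ((((((t^2 / s^4)^3) / t^(-2))^2) / ((t^3)^2)) · s^2) / s^(-2)    [power of a quotient]
= ((((((t^2 / s^4)^3)^2) / ((t^(-2))^2)) / ((t^3)^2)) · s^2) / s^(-2)    [power of a quotient]
= (((((t^2 / s^4)^6) / ((t^(-2))^2)) / ((t^3)^2)) · s^2) / s^(-2)    [power of a power]
= ((((((t^2)^6) / ((s^4)^6)) / ((t^(-2))^2)) / ((t^3)^2)) · s^2) / s^(-2)    [power of a quotient]
= ((((t^12 / ((s^4)^6)) / ((t^(-2))^2)) / ((t^3)^2)) · s^2) / s^(-2)    [power of a power]
= ((((t^12 / s^24) / ((t^(-2))^2)) / ((t^3)^2)) · s^2) / s^(-2)    [power of a power]
= ((((t^12 / s^24) / t^(-4)) / ((t^3)^2)) · s^2) / s^(-2)    [power of a power]
= ((((t^12 / s^24) / t^(-4)) / t^6) · s^2) / s^(-2)    [power of a power]
= s^(-20)·t^10    [quotient of powers; product of powers]

s^(-20)·t^10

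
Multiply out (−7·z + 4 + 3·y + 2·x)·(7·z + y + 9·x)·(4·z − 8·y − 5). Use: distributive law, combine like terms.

(−7·z + 4 + 3·y + 2·x)·(7·z + y + 9·x)·(4·z − 8·y − 5)
= (−49·z² − 7·y·z − 63·x·z + 28·z + 4·y + 36·x + 21·y·z + 3·y² + 27·x·y + 14·x·z + 2·x·y + 18·x²)·(4·z − 8·y − 5)    [distributive law]
= (−49·z² + 14·y·z − 49·x·z + 28·z + 4·y + 36·x + 3·y² + 29·x·y + 18·x²)·(4·z − 8·y − 5)    [combine like terms]
= −196·z³ + 392·y·z² + 245·z² + 56·y·z² − 112·y²·z − 70·y·z − 196·x·z² + 392·x·y·z + 245·x·z + 112·z² − 224·y·z − 140·z + 16·y·z − 32·y² − 20·y + 144·x·z − 288·x·y − 180·x + 12·y²·z − 24·y³ − 15·y² + 116·x·y·z − 232·x·y² − 145·x·y + 72·x²·z − 144·x²·y − 90·x²    [distributive law]
= −196·z³ + 448·y·z² + 357·z² − 100·y²·z − 278·y·z − 196·x·z² + 508·x·y·z + 389·x·z − 140·z − 47·y² − 20·y − 433·x·y − 180·x − 24·y³ − 232·x·y² + 72·x²·z − 144·x²·y − 90·x²    [combine like terms]

−196·z³ + 448·y·z² + 357·z² − 100·y²·z − 278·y·z − 196·x·z² + 508·x·y·z + 389·x·z − 140·z − 47·y² − 20·y − 433·x·y − 180·x − 24·y³ − 232·x·y² + 72·x²·z − 144·x²·y − 90·x²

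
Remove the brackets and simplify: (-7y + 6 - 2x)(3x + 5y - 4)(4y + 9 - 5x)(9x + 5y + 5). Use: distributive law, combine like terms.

(-7y + 6 - 2x)(3x + 5y - 4)(4y + 9 - 5x)(9x + 5y + 5)
= (-21xy - 35y² + 28y + 18x + 30y - 24 - 6x² - 10xy + 8x)(4y + 9 - 5x)(9x + 5y + 5)    [distributive law]
= (-31xy - 35y² + 58y + 26x - 24 - 6x²)(4y + 9 - 5x)(9x + 5y + 5)    [combine like terms]
= (-124xy² - 279xy + 155x²y - 140y³ - 315y² + 175xy² + 232y² + 522y - 290xy + 104xy + 234x - 130x² - 96y - 216 + 120x - 24x²y - 54x² + 30x³)(9x + 5y + 5)    [distributive law]
= (51xy² - 465xy + 131x²y - 140y³ - 83y² + 426y + 354x - 184x² - 216 + 30x³)(9x + 5y + 5)    [combine like terms]
= 459x²y² + 255xy³ + 255xy² - 4185x²y - 2325xy² - 2325xy + 1179x³y + 655x²y² + 655x²y - 1260xy³ - 700y⁴ - 700y³ - 747xy² - 415y³ - 415y² + 3834xy + 2130y² + 2130y + 3186x² + 1770xy + 1770x - 1656x³ - 920x²y - 920x² - 1944x - 1080y - 1080 + 270x⁴ + 150x³y + 150x³    [distributive law]
= 1114x²y² - 1005xy³ - 2817xy² - 4450x²y + 3279xy + 1329x³y - 700y⁴ - 1115y³ + 1715y² + 1050y + 2266x² - 174x - 1506x³ - 1080 + 270x⁴    [combine like terms]

1114x²y² - 1005xy³ - 2817xy² - 4450x²y + 3279xy + 1329x³y - 700y⁴ - 1115y³ + 1715y² + 1050y + 2266x² - 174x - 1506x³ - 1080 + 270x⁴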